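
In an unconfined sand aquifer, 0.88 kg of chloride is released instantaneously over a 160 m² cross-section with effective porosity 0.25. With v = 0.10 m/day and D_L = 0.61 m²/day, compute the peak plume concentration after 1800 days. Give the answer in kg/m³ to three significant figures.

The peak of an instantaneous 1D plume sits at x = vt; there the Gaussian factor is 1 and C_max = M/(n_e·A·√(4πDt)), where n_e·A is the pore area the mass is dissolved in.
√(4πDt) = √(4π × 0.61 × 1800) = 117.5 m, so C_max = 0.88/(0.25 × 160 × 117.5) = 0.000187 kg/m³.

0.000187 kg/m³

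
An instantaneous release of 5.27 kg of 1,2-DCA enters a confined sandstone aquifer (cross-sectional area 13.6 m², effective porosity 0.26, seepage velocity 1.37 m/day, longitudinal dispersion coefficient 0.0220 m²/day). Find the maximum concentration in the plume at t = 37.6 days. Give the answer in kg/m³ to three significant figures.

The peak of an instantaneous 1D plume sits at x = vt; there the Gaussian factor is 1 and C_max = M/(n_e·A·√(4πDt)), where n_e·A is the pore area the mass is dissolved in.
√(4πDt) = √(4π × 0.0220 × 37.6) = 3.224 m, so C_max = 5.27/(0.26 × 13.6 × 3.224) = 0.462 kg/m³.

0.462 kg/m³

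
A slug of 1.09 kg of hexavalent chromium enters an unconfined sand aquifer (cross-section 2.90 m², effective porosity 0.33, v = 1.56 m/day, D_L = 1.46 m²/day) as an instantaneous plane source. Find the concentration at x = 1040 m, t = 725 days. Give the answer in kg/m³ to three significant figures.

For an instantaneous plane source, C(x,t) = M/(n_e·A·√(4πDt)) · exp(−(x−vt)²/(4Dt)), with n_e·A the pore (flow) area.
Plume center vt = 1.56 × 725 = 1131 m, so the well at 1040 m is 91 m upgradient of the peak.
√(4πDt) = 115.3 m, giving peak height M/(n_e·A·√(4πDt)) = 1.09/(0.33 × 2.90 × 115.3) = 0.009878 kg/m³.
(x−vt)²/(4Dt) = (-91)²/(4 × 1.46 × 725) = 1.956; exp(−1.956) = 0.1414.
C = 0.009878 × 0.1414 = 0.00140 kg/m³.

0.00140 kg/m³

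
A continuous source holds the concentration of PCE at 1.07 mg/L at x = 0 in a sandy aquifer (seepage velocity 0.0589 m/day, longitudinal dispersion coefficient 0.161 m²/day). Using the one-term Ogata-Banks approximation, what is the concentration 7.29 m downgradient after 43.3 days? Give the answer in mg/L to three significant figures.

For a continuous step input, C/C₀ ≈ ½·erfc((x−vt)/(2√(Dt))).
vt = 0.0589 × 43.3 = 2.55037 m and 2√(Dt) = 2√(0.161 × 43.3) = 5.281 m.
Argument (x−vt)/(2√(Dt)) = (7.29 − 2.55037)/5.281 = 0.8975; ½·erfc(0.8975) = 0.1022.
C = 1.07 × 0.1022 = 0.109 mg/L.

0.109 mg/L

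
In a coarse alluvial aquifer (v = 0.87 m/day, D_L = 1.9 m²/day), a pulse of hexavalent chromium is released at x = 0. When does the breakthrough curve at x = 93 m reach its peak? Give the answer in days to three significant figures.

104 days

For the 1D instantaneous-source solution, setting ∂C/∂t = 0 at fixed x gives v²t² + 2Dt − x² = 0, so t = (√(D² + v²x²) − D)/v².
√(D² + v²x²) = √(1.9² + 0.87² × 93²) = 80.93; v² = 0.7569.
t = (80.93 − 1.9)/0.7569 = 104 days (vs. the pure-advection estimate x/v = 107 d).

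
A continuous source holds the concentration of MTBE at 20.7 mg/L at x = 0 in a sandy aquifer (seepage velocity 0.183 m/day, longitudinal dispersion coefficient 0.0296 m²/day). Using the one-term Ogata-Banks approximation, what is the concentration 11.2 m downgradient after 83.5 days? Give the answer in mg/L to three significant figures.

20.0 mg/L

For a continuous step input, C/C₀ ≈ ½·erfc((x−vt)/(2√(Dt))).
vt = 0.183 × 83.5 = 15.2805 m and 2√(Dt) = 2√(0.0296 × 83.5) = 3.144 m.
Argument (x−vt)/(2√(Dt)) = (11.2 − 15.2805)/3.144 = -1.298; ½·erfc(-1.298) = 0.9668.
C = 20.7 × 0.9668 = 20.0 mg/L.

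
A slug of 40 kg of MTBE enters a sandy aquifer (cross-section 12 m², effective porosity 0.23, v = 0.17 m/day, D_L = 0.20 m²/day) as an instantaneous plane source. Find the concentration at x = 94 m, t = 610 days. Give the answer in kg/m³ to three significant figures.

0.305 kg/m³

For an instantaneous plane source, C(x,t) = M/(n_e·A·√(4πDt)) · exp(−(x−vt)²/(4Dt)), with n_e·A the pore (flow) area.
Plume center vt = 0.17 × 610 = 103.7 m, so the well at 94 m is 9.7 m upgradient of the peak.
√(4πDt) = 39.15 m, giving peak height M/(n_e·A·√(4πDt)) = 40/(0.23 × 12 × 39.15) = 0.3702 kg/m³.
(x−vt)²/(4Dt) = (-9.7)²/(4 × 0.20 × 610) = 0.1928; exp(−0.1928) = 0.8246.
C = 0.3702 × 0.8246 = 0.305 kg/m³.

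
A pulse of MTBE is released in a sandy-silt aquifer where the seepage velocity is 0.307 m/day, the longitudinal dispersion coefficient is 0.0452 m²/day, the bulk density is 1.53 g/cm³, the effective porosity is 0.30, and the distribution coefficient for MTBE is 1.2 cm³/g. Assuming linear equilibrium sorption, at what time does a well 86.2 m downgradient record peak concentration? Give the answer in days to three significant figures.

2000 days

Retardation factor R = 1 + ρ_b·K_d/n = 1 + 1.53 × 1.2/0.30 = 7.120.
Sorption retards both mechanisms: v_R = v/R = 0.04312 m/day, D_R = D/R = 0.006348 m²/day.
Peak time from v_R²t² + 2D_R t − x² = 0: t = (√(D_R² + v_R²x²) − D_R)/v_R².
√(D_R² + v_R²x²) = √(0.006348² + 0.04312² × 86.2²) = 3.717; v_R² = 0.001859.
t = (3.717 − 0.006348)/0.001859 = 2000 days.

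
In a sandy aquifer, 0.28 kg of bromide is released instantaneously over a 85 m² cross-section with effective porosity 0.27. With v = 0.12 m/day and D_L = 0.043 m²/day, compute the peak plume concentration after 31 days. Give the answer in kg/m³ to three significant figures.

0.00298 kg/m³

The peak of an instantaneous 1D plume sits at x = vt; there the Gaussian factor is 1 and C_max = M/(n_e·A·√(4πDt)), where n_e·A is the pore area the mass is dissolved in.
√(4πDt) = √(4π × 0.043 × 31) = 4.093 m, so C_max = 0.28/(0.27 × 85 × 4.093) = 0.00298 kg/m³.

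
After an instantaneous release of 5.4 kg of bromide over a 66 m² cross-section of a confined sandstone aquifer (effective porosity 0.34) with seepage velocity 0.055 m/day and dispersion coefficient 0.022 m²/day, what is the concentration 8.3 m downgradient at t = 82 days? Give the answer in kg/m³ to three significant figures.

For an instantaneous plane source, C(x,t) = M/(n_e·A·√(4πDt)) · exp(−(x−vt)²/(4Dt)), with n_e·A the pore (flow) area.
Plume center vt = 0.055 × 82 = 4.51 m, so the well at 8.3 m is 3.79 m downgradient of the peak.
√(4πDt) = 4.761 m, giving peak height M/(n_e·A·√(4πDt)) = 5.4/(0.34 × 66 × 4.761) = 0.05054 kg/m³.
(x−vt)²/(4Dt) = (3.79)²/(4 × 0.022 × 82) = 1.991; exp(−1.991) = 0.1366.
C = 0.05054 × 0.1366 = 0.00690 kg/m³.

0.00690 kg/m³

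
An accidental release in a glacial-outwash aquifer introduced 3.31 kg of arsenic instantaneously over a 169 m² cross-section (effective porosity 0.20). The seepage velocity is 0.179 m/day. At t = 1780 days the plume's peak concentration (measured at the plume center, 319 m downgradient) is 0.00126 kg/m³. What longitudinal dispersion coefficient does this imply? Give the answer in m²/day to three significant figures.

At the plume center C_max = M/(n_e·A·√(4πDt)), so D = M²/(4πt·(n_e·A·C_max)²).
n_e·A·C_max = 0.20 × 169 × 0.00126 = 0.04259 kg/m.
D = 3.31²/(4π × 1780 × 0.04259²) = 0.270 m²/day.

0.270 m²/day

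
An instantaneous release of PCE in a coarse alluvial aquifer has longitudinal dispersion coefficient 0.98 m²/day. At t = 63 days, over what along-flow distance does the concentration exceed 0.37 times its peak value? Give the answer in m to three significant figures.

The plume is Gaussian with σ = √(2Dt) = √(2 × 0.98 × 63) = 11.11 m.
C/C_peak = exp(−Δx²/(2σ²)) = 0.37 ⇒ Δx = σ·√(−2 ln 0.37) = 11.11 × 1.410 = 15.67 m.
Width = 2Δx = 31.3 m.

31.3 m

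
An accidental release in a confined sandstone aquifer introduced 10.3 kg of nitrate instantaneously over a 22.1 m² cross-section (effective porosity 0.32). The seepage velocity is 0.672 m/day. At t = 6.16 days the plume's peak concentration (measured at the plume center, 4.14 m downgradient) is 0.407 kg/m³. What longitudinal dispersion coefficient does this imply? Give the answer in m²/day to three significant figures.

At the plume center C_max = M/(n_e·A·√(4πDt)), so D = M²/(4πt·(n_e·A·C_max)²).
n_e·A·C_max = 0.32 × 22.1 × 0.407 = 2.878 kg/m.
D = 10.3²/(4π × 6.16 × 2.878²) = 0.165 m²/day.

0.165 m²/day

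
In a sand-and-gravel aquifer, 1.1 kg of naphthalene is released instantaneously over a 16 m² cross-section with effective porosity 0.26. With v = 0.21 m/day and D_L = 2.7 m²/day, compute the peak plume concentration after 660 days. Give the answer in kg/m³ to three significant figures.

The peak of an instantaneous 1D plume sits at x = vt; there the Gaussian factor is 1 and C_max = M/(n_e·A·√(4πDt)), where n_e·A is the pore area the mass is dissolved in.
√(4πDt) = √(4π × 2.7 × 660) = 149.6 m, so C_max = 1.1/(0.26 × 16 × 149.6) = 0.00177 kg/m³.

0.00177 kg/m³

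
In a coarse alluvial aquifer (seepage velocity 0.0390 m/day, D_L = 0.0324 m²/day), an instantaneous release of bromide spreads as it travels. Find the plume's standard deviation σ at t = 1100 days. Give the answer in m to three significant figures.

Dispersive spreading gives a Gaussian with σ² = 2Dt; advection only shifts the center.
σ = √(2 × 0.0324 × 1100) = 8.44 m.

8.44 m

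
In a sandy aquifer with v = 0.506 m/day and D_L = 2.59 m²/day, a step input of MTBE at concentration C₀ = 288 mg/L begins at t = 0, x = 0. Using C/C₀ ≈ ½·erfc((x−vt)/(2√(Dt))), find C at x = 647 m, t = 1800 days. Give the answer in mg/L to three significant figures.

For a continuous step input, C/C₀ ≈ ½·erfc((x−vt)/(2√(Dt))).
vt = 0.506 × 1800 = 910.8 m and 2√(Dt) = 2√(2.59 × 1800) = 136.6 m.
Argument (x−vt)/(2√(Dt)) = (647 − 910.8)/136.6 = -1.931; ½·erfc(-1.931) = 0.9968.
C = 288 × 0.9968 = 287 mg/L.

287 mg/L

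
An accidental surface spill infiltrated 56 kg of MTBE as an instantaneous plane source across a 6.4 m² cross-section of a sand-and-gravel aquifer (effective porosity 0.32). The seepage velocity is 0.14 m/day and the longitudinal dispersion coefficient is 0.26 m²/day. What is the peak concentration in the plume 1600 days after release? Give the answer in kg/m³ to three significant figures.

The peak of an instantaneous 1D plume sits at x = vt; there the Gaussian factor is 1 and C_max = M/(n_e·A·√(4πDt)), where n_e·A is the pore area the mass is dissolved in.
√(4πDt) = √(4π × 0.26 × 1600) = 72.30 m, so C_max = 56/(0.32 × 6.4 × 72.30) = 0.378 kg/m³.

0.378 kg/m³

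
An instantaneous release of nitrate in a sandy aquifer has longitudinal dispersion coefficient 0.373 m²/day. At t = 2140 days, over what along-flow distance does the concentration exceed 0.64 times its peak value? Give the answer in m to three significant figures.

75.5 m

The plume is Gaussian with σ = √(2Dt) = √(2 × 0.373 × 2140) = 39.96 m.
C/C_peak = exp(−Δx²/(2σ²)) = 0.64 ⇒ Δx = σ·√(−2 ln 0.64) = 39.96 × 0.9448 = 37.75 m.
Width = 2Δx = 75.5 m.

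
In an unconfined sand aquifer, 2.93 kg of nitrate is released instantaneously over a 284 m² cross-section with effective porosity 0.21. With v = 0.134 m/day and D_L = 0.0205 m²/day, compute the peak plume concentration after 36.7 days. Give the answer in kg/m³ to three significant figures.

0.0160 kg/m³

The peak of an instantaneous 1D plume sits at x = vt; there the Gaussian factor is 1 and C_max = M/(n_e·A·√(4πDt)), where n_e·A is the pore area the mass is dissolved in.
√(4πDt) = √(4π × 0.0205 × 36.7) = 3.075 m, so C_max = 2.93/(0.21 × 284 × 3.075) = 0.0160 kg/m³.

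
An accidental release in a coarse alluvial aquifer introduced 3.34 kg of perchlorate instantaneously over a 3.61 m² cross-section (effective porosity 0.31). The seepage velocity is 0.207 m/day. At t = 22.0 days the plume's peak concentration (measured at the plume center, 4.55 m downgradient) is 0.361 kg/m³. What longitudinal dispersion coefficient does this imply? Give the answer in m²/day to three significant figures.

0.247 m²/day

At the plume center C_max = M/(n_e·A·√(4πDt)), so D = M²/(4πt·(n_e·A·C_max)²).
n_e·A·C_max = 0.31 × 3.61 × 0.361 = 0.4040 kg/m.
D = 3.34²/(4π × 22.0 × 0.4040²) = 0.247 m²/day.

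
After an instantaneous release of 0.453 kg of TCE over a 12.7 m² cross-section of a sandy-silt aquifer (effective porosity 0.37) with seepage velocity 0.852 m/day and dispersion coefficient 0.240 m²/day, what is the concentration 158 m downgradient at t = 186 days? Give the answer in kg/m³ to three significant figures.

0.00407 kg/m³

For an instantaneous plane source, C(x,t) = M/(n_e·A·√(4πDt)) · exp(−(x−vt)²/(4Dt)), with n_e·A the pore (flow) area.
Plume center vt = 0.852 × 186 = 158.472 m, so the well at 158 m is 0.472 m upgradient of the peak.
√(4πDt) = 23.68 m, giving peak height M/(n_e·A·√(4πDt)) = 0.453/(0.37 × 12.7 × 23.68) = 0.004071 kg/m³.
(x−vt)²/(4Dt) = (-0.472)²/(4 × 0.240 × 186) = 0.001248; exp(−0.001248) = 0.9988.
C = 0.004071 × 0.9988 = 0.00407 kg/m³.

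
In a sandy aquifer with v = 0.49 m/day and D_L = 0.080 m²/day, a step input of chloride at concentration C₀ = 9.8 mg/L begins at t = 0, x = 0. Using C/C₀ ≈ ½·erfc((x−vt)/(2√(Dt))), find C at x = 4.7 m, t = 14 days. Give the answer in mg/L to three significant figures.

For a continuous step input, C/C₀ ≈ ½·erfc((x−vt)/(2√(Dt))).
vt = 0.49 × 14 = 6.86 m and 2√(Dt) = 2√(0.080 × 14) = 2.117 m.
Argument (x−vt)/(2√(Dt)) = (4.7 − 6.86)/2.117 = -1.020; ½·erfc(-1.020) = 0.9254.
C = 9.8 × 0.9254 = 9.07 mg/L.

9.07 mg/L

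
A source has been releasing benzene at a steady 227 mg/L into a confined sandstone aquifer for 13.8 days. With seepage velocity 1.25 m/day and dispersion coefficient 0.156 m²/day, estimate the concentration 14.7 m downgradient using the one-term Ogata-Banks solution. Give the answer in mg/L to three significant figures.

For a continuous step input, C/C₀ ≈ ½·erfc((x−vt)/(2√(Dt))).
vt = 1.25 × 13.8 = 17.25 m and 2√(Dt) = 2√(0.156 × 13.8) = 2.934 m.
Argument (x−vt)/(2√(Dt)) = (14.7 − 17.25)/2.934 = -0.8691; ½·erfc(-0.8691) = 0.8905.
C = 227 × 0.8905 = 202 mg/L.

202 mg/L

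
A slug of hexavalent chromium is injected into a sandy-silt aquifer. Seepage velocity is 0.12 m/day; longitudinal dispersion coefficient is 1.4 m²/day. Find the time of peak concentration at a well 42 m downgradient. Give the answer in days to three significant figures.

For the 1D instantaneous-source solution, setting ∂C/∂t = 0 at fixed x gives v²t² + 2Dt − x² = 0, so t = (√(D² + v²x²) − D)/v².
√(D² + v²x²) = √(1.4² + 0.12² × 42²) = 5.231; v² = 0.0144.
t = (5.231 − 1.4)/0.0144 = 266 days (vs. the pure-advection estimate x/v = 350 d).

266 days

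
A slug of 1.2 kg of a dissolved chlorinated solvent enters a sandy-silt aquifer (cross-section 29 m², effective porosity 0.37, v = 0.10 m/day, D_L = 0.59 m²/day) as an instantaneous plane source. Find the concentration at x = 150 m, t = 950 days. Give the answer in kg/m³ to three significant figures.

0.000346 kg/m³

For an instantaneous plane source, C(x,t) = M/(n_e·A·√(4πDt)) · exp(−(x−vt)²/(4Dt)), with n_e·A the pore (flow) area.
Plume center vt = 0.10 × 950 = 95 m, so the well at 150 m is 55 m downgradient of the peak.
√(4πDt) = 83.93 m, giving peak height M/(n_e·A·√(4πDt)) = 1.2/(0.37 × 29 × 83.93) = 0.001332 kg/m³.
(x−vt)²/(4Dt) = (55)²/(4 × 0.59 × 950) = 1.349; exp(−1.349) = 0.2595.
C = 0.001332 × 0.2595 = 0.000346 kg/m³.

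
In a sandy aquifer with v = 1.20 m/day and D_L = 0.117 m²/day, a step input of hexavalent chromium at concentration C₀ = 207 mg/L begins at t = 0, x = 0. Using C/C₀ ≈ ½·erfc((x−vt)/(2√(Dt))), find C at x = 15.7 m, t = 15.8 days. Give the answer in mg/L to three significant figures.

For a continuous step input, C/C₀ ≈ ½·erfc((x−vt)/(2√(Dt))).
vt = 1.20 × 15.8 = 18.96 m and 2√(Dt) = 2√(0.117 × 15.8) = 2.719 m.
Argument (x−vt)/(2√(Dt)) = (15.7 − 18.96)/2.719 = -1.199; ½·erfc(-1.199) = 0.9550.
C = 207 × 0.9550 = 198 mg/L.

198 mg/L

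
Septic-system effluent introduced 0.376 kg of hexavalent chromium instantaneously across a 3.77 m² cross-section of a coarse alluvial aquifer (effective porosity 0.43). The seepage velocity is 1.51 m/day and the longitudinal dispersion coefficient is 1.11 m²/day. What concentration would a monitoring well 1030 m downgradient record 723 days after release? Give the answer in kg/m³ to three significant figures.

0.000705 kg/m³

For an instantaneous plane source, C(x,t) = M/(n_e·A·√(4πDt)) · exp(−(x−vt)²/(4Dt)), with n_e·A the pore (flow) area.
Plume center vt = 1.51 × 723 = 1091.73 m, so the well at 1030 m is 61.73 m upgradient of the peak.
√(4πDt) = 100.4 m, giving peak height M/(n_e·A·√(4πDt)) = 0.376/(0.43 × 3.77 × 100.4) = 0.002310 kg/m³.
(x−vt)²/(4Dt) = (-61.73)²/(4 × 1.11 × 723) = 1.187; exp(−1.187) = 0.3051.
C = 0.002310 × 0.3051 = 0.000705 kg/m³.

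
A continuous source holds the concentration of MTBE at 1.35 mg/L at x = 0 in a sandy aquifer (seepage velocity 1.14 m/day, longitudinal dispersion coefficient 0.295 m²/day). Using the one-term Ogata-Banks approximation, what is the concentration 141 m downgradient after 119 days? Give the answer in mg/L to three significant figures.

For a continuous step input, C/C₀ ≈ ½·erfc((x−vt)/(2√(Dt))).
vt = 1.14 × 119 = 135.66 m and 2√(Dt) = 2√(0.295 × 119) = 11.85 m.
Argument (x−vt)/(2√(Dt)) = (141 − 135.66)/11.85 = 0.4506; ½·erfc(0.4506) = 0.2620.
C = 1.35 × 0.2620 = 0.354 mg/L.

0.354 mg/L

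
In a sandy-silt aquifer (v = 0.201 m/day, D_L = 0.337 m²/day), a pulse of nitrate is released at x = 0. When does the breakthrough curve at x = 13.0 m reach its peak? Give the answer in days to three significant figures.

For the 1D instantaneous-source solution, setting ∂C/∂t = 0 at fixed x gives v²t² + 2Dt − x² = 0, so t = (√(D² + v²x²) − D)/v².
√(D² + v²x²) = √(0.337² + 0.201² × 13.0²) = 2.635; v² = 0.040401.
t = (2.635 − 0.337)/0.040401 = 56.9 days (vs. the pure-advection estimate x/v = 64.7 d).

56.9 days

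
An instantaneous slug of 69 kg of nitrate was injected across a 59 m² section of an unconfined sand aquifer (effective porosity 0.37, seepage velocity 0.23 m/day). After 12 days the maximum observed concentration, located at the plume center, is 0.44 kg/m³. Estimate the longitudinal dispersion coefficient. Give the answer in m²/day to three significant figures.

At the plume center C_max = M/(n_e·A·√(4πDt)), so D = M²/(4πt·(n_e·A·C_max)²).
n_e·A·C_max = 0.37 × 59 × 0.44 = 9.605 kg/m.
D = 69²/(4π × 12 × 9.605²) = 0.342 m²/day.

0.342 m²/day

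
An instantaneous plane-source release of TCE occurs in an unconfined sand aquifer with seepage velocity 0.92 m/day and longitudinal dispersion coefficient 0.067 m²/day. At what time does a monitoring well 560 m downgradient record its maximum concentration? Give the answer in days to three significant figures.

For the 1D instantaneous-source solution, setting ∂C/∂t = 0 at fixed x gives v²t² + 2Dt − x² = 0, so t = (√(D² + v²x²) − D)/v².
√(D² + v²x²) = √(0.067² + 0.92² × 560²) = 515.2; v² = 0.8464.
t = (515.2 − 0.067)/0.8464 = 609 days (vs. the pure-advection estimate x/v = 609 d).

609 days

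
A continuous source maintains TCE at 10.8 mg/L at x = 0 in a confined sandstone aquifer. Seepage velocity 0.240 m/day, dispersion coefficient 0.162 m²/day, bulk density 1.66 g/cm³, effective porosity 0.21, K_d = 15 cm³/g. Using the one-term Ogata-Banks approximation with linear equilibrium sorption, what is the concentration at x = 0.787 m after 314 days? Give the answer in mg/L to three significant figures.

4.67 mg/L

Retardation factor R = 1 + ρ_b·K_d/n = 1 + 1.66 × 15/0.21 = 119.6.
Sorption retards both mechanisms: v_R = v/R = 0.002007 m/day, D_R = D/R = 0.001355 m²/day.
v_R·t = 0.002007 × 314 = 0.630198 m; 2√(D_R t) = 1.305 m; argument = (0.787 − 0.630198)/1.305 = 0.1202.
C = C₀ × ½·erfc(0.1202) = 10.8 × 0.4325 = 4.67 mg/L.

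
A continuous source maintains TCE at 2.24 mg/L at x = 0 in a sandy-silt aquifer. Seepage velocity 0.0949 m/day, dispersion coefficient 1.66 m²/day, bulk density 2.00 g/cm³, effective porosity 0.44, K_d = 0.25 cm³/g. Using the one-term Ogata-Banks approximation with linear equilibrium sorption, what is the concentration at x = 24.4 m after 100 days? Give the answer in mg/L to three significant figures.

Retardation factor R = 1 + ρ_b·K_d/n = 1 + 2.00 × 0.25/0.44 = 2.136.
Sorption retards both mechanisms: v_R = v/R = 0.04443 m/day, D_R = D/R = 0.7772 m²/day.
v_R·t = 0.04443 × 100 = 4.443 m; 2√(D_R t) = 17.63 m; argument = (24.4 − 4.443)/17.63 = 1.132.
C = C₀ × ½·erfc(1.132) = 2.24 × 0.05470 = 0.123 mg/L.

0.123 mg/L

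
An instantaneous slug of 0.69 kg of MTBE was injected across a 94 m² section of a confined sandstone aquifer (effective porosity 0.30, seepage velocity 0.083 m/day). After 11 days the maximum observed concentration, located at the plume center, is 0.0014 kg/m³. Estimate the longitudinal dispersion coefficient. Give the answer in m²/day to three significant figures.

2.21 m²/day

At the plume center C_max = M/(n_e·A·√(4πDt)), so D = M²/(4πt·(n_e·A·C_max)²).
n_e·A·C_max = 0.30 × 94 × 0.0014 = 0.03948 kg/m.
D = 0.69²/(4π × 11 × 0.03948²) = 2.21 m²/day.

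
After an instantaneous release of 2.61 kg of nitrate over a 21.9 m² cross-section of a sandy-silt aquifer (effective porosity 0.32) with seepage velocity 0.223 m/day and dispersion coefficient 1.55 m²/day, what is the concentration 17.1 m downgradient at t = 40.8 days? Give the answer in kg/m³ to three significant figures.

0.0103 kg/m³

For an instantaneous plane source, C(x,t) = M/(n_e·A·√(4πDt)) · exp(−(x−vt)²/(4Dt)), with n_e·A the pore (flow) area.
Plume center vt = 0.223 × 40.8 = 9.0984 m, so the well at 17.1 m is 8.0016 m downgradient of the peak.
√(4πDt) = 28.19 m, giving peak height M/(n_e·A·√(4πDt)) = 2.61/(0.32 × 21.9 × 28.19) = 0.01321 kg/m³.
(x−vt)²/(4Dt) = (8.0016)²/(4 × 1.55 × 40.8) = 0.2531; exp(−0.2531) = 0.7764.
C = 0.01321 × 0.7764 = 0.0103 kg/m³.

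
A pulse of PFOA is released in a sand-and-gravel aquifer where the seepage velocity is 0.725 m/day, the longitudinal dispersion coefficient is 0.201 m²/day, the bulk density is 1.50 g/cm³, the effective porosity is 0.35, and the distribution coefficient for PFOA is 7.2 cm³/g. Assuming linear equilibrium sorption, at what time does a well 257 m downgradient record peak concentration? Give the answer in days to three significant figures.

11300 days

Retardation factor R = 1 + ρ_b·K_d/n = 1 + 1.50 × 7.2/0.35 = 31.86.
Sorption retards both mechanisms: v_R = v/R = 0.02276 m/day, D_R = D/R = 0.006309 m²/day.
Peak time from v_R²t² + 2D_R t − x² = 0: t = (√(D_R² + v_R²x²) − D_R)/v_R².
√(D_R² + v_R²x²) = √(0.006309² + 0.02276² × 257²) = 5.849; v_R² = 0.0005180.
t = (5.849 − 0.006309)/0.0005180 = 11300 days.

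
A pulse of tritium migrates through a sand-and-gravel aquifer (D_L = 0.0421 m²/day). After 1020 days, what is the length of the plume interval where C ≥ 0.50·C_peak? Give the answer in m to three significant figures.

The plume is Gaussian with σ = √(2Dt) = √(2 × 0.0421 × 1020) = 9.267 m.
C/C_peak = exp(−Δx²/(2σ²)) = 0.50 ⇒ Δx = σ·√(−2 ln 0.50) = 9.267 × 1.177 = 10.91 m.
Width = 2Δx = 21.8 m.

21.8 m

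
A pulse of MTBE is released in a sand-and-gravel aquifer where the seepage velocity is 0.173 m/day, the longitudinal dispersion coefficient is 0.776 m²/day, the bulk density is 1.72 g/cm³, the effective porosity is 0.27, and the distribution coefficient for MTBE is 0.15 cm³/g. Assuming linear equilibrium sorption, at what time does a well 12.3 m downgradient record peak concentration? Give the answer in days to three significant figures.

97.3 days

Retardation factor R = 1 + ρ_b·K_d/n = 1 + 1.72 × 0.15/0.27 = 1.956.
Sorption retards both mechanisms: v_R = v/R = 0.08845 m/day, D_R = D/R = 0.3967 m²/day.
Peak time from v_R²t² + 2D_R t − x² = 0: t = (√(D_R² + v_R²x²) − D_R)/v_R².
√(D_R² + v_R²x²) = √(0.3967² + 0.08845² × 12.3²) = 1.158; v_R² = 0.007823.
t = (1.158 − 0.3967)/0.007823 = 97.3 days.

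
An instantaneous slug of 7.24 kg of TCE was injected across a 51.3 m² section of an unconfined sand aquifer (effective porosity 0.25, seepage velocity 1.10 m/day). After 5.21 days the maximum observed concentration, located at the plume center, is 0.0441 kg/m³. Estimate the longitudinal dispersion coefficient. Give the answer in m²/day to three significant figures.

2.50 m²/day

At the plume center C_max = M/(n_e·A·√(4πDt)), so D = M²/(4πt·(n_e·A·C_max)²).
n_e·A·C_max = 0.25 × 51.3 × 0.0441 = 0.5656 kg/m.
D = 7.24²/(4π × 5.21 × 0.5656²) = 2.50 m²/day.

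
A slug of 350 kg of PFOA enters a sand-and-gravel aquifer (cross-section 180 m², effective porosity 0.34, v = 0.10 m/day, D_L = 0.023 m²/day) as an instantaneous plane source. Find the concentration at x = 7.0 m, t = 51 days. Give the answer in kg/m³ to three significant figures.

0.690 kg/m³

For an instantaneous plane source, C(x,t) = M/(n_e·A·√(4πDt)) · exp(−(x−vt)²/(4Dt)), with n_e·A the pore (flow) area.
Plume center vt = 0.10 × 51 = 5.1 m, so the well at 7.0 m is 1.9 m downgradient of the peak.
√(4πDt) = 3.839 m, giving peak height M/(n_e·A·√(4πDt)) = 350/(0.34 × 180 × 3.839) = 1.490 kg/m³.
(x−vt)²/(4Dt) = (1.9)²/(4 × 0.023 × 51) = 0.7694; exp(−0.7694) = 0.4633.
C = 1.490 × 0.4633 = 0.690 kg/m³.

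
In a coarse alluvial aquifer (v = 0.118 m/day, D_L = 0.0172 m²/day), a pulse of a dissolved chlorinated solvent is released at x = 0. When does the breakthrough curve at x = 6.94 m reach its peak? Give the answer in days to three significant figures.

For the 1D instantaneous-source solution, setting ∂C/∂t = 0 at fixed x gives v²t² + 2Dt − x² = 0, so t = (√(D² + v²x²) − D)/v².
√(D² + v²x²) = √(0.0172² + 0.118² × 6.94²) = 0.8191; v² = 0.013924.
t = (0.8191 − 0.0172)/0.013924 = 57.6 days (vs. the pure-advection estimate x/v = 58.8 d).

57.6 days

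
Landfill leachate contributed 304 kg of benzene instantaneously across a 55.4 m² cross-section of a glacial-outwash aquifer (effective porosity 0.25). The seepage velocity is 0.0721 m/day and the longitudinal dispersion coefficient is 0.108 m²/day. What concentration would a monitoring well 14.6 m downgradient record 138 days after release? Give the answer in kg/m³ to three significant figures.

1.12 kg/m³

For an instantaneous plane source, C(x,t) = M/(n_e·A·√(4πDt)) · exp(−(x−vt)²/(4Dt)), with n_e·A the pore (flow) area.
Plume center vt = 0.0721 × 138 = 9.9498 m, so the well at 14.6 m is 4.6502 m downgradient of the peak.
√(4πDt) = 13.69 m, giving peak height M/(n_e·A·√(4πDt)) = 304/(0.25 × 55.4 × 13.69) = 1.603 kg/m³.
(x−vt)²/(4Dt) = (4.6502)²/(4 × 0.108 × 138) = 0.3627; exp(−0.3627) = 0.6958.
C = 1.603 × 0.6958 = 1.12 kg/m³.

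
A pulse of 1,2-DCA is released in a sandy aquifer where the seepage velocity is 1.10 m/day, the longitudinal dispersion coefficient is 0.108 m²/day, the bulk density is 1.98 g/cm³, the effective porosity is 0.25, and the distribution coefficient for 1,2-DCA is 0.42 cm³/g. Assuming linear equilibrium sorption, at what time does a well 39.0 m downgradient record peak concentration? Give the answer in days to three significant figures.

153 days

Retardation factor R = 1 + ρ_b·K_d/n = 1 + 1.98 × 0.42/0.25 = 4.326.
Sorption retards both mechanisms: v_R = v/R = 0.2543 m/day, D_R = D/R = 0.02497 m²/day.
Peak time from v_R²t² + 2D_R t − x² = 0: t = (√(D_R² + v_R²x²) − D_R)/v_R².
√(D_R² + v_R²x²) = √(0.02497² + 0.2543² × 39.0²) = 9.918; v_R² = 0.06467.
t = (9.918 − 0.02497)/0.06467 = 153 days.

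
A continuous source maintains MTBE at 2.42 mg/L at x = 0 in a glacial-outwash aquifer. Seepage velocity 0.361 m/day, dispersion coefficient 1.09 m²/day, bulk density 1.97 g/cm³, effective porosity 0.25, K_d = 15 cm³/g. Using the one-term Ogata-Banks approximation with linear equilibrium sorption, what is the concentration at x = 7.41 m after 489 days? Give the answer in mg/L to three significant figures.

0.0574 mg/L

Retardation factor R = 1 + ρ_b·K_d/n = 1 + 1.97 × 15/0.25 = 119.2.
Sorption retards both mechanisms: v_R = v/R = 0.003029 m/day, D_R = D/R = 0.009144 m²/day.
v_R·t = 0.003029 × 489 = 1.481181 m; 2√(D_R t) = 4.229 m; argument = (7.41 − 1.481181)/4.229 = 1.402.
C = C₀ × ½·erfc(1.402) = 2.42 × 0.02370 = 0.0574 mg/L.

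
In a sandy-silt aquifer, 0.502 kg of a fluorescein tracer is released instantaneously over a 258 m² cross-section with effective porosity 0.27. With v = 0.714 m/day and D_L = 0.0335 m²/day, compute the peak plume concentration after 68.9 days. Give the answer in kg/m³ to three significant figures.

The peak of an instantaneous 1D plume sits at x = vt; there the Gaussian factor is 1 and C_max = M/(n_e·A·√(4πDt)), where n_e·A is the pore area the mass is dissolved in.
√(4πDt) = √(4π × 0.0335 × 68.9) = 5.386 m, so C_max = 0.502/(0.27 × 258 × 5.386) = 0.00134 kg/m³.

0.00134 kg/m³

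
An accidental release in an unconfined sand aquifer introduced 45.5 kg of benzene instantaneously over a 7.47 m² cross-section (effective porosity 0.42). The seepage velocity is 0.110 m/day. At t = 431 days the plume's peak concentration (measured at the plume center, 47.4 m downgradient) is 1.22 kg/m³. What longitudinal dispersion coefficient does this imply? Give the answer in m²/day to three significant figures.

0.0261 m²/day

At the plume center C_max = M/(n_e·A·√(4πDt)), so D = M²/(4πt·(n_e·A·C_max)²).
n_e·A·C_max = 0.42 × 7.47 × 1.22 = 3.828 kg/m.
D = 45.5²/(4π × 431 × 3.828²) = 0.0261 m²/day.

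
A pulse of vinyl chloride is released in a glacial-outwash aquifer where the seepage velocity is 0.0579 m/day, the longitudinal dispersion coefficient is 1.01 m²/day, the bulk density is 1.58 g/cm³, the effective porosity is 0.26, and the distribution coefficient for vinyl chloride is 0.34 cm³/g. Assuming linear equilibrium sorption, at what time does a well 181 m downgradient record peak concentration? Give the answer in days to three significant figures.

8710 days

Retardation factor R = 1 + ρ_b·K_d/n = 1 + 1.58 × 0.34/0.26 = 3.066.
Sorption retards both mechanisms: v_R = v/R = 0.01888 m/day, D_R = D/R = 0.3294 m²/day.
Peak time from v_R²t² + 2D_R t − x² = 0: t = (√(D_R² + v_R²x²) − D_R)/v_R².
√(D_R² + v_R²x²) = √(0.3294² + 0.01888² × 181²) = 3.433; v_R² = 0.0003565.
t = (3.433 − 0.3294)/0.0003565 = 8710 days.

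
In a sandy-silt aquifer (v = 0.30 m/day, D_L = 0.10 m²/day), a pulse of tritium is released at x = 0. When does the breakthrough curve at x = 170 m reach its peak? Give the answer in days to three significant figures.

For the 1D instantaneous-source solution, setting ∂C/∂t = 0 at fixed x gives v²t² + 2Dt − x² = 0, so t = (√(D² + v²x²) − D)/v².
√(D² + v²x²) = √(0.10² + 0.30² × 170²) = 51.00; v² = 0.09.
t = (51.00 − 0.10)/0.09 = 566 days (vs. the pure-advection estimate x/v = 567 d).

566 days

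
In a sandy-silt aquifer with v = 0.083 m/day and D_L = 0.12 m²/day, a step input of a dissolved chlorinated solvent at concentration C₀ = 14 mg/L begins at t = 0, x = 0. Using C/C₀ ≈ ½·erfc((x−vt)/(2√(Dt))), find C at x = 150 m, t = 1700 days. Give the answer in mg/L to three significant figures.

4.62 mg/L

For a continuous step input, C/C₀ ≈ ½·erfc((x−vt)/(2√(Dt))).
vt = 0.083 × 1700 = 141.1 m and 2√(Dt) = 2√(0.12 × 1700) = 28.57 m.
Argument (x−vt)/(2√(Dt)) = (150 − 141.1)/28.57 = 0.3115; ½·erfc(0.3115) = 0.3298.
C = 14 × 0.3298 = 4.62 mg/L.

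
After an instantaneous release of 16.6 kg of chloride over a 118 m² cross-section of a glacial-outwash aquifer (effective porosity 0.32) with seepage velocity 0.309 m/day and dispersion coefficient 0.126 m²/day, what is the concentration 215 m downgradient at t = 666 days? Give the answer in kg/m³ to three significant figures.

For an instantaneous plane source, C(x,t) = M/(n_e·A·√(4πDt)) · exp(−(x−vt)²/(4Dt)), with n_e·A the pore (flow) area.
Plume center vt = 0.309 × 666 = 205.794 m, so the well at 215 m is 9.206 m downgradient of the peak.
√(4πDt) = 32.47 m, giving peak height M/(n_e·A·√(4πDt)) = 16.6/(0.32 × 118 × 32.47) = 0.01354 kg/m³.
(x−vt)²/(4Dt) = (9.206)²/(4 × 0.126 × 666) = 0.2525; exp(−0.2525) = 0.7769.
C = 0.01354 × 0.7769 = 0.0105 kg/m³.

0.0105 kg/m³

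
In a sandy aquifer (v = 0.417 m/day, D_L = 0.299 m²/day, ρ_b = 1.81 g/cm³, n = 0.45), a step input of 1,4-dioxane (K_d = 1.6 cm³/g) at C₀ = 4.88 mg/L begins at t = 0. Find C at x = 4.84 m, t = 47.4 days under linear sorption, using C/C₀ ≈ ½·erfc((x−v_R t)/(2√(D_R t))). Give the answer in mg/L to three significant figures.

Retardation factor R = 1 + ρ_b·K_d/n = 1 + 1.81 × 1.6/0.45 = 7.436.
Sorption retards both mechanisms: v_R = v/R = 0.05608 m/day, D_R = D/R = 0.04021 m²/day.
v_R·t = 0.05608 × 47.4 = 2.658192 m; 2√(D_R t) = 2.761 m; argument = (4.84 − 2.658192)/2.761 = 0.7902.
C = C₀ × ½·erfc(0.7902) = 4.88 × 0.1319 = 0.644 mg/L.

0.644 mg/L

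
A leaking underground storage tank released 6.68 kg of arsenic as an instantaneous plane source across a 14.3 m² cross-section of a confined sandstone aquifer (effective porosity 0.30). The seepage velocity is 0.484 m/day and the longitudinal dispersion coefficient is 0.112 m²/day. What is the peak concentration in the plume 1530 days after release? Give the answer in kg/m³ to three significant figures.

The peak of an instantaneous 1D plume sits at x = vt; there the Gaussian factor is 1 and C_max = M/(n_e·A·√(4πDt)), where n_e·A is the pore area the mass is dissolved in.
√(4πDt) = √(4π × 0.112 × 1530) = 46.40 m, so C_max = 6.68/(0.30 × 14.3 × 46.40) = 0.0336 kg/m³.

0.0336 kg/m³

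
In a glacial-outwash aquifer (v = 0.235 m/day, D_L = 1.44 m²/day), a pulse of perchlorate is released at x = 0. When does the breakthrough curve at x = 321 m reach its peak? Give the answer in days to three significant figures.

1340 days

For the 1D instantaneous-source solution, setting ∂C/∂t = 0 at fixed x gives v²t² + 2Dt − x² = 0, so t = (√(D² + v²x²) − D)/v².
√(D² + v²x²) = √(1.44² + 0.235² × 321²) = 75.45; v² = 0.055225.
t = (75.45 − 1.44)/0.055225 = 1340 days (vs. the pure-advection estimate x/v = 1370 d).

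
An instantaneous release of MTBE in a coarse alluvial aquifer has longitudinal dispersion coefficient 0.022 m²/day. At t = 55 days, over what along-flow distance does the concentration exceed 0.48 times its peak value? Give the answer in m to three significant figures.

3.77 m

The plume is Gaussian with σ = √(2Dt) = √(2 × 0.022 × 55) = 1.556 m.
C/C_peak = exp(−Δx²/(2σ²)) = 0.48 ⇒ Δx = σ·√(−2 ln 0.48) = 1.556 × 1.212 = 1.886 m.
Width = 2Δx = 3.77 m.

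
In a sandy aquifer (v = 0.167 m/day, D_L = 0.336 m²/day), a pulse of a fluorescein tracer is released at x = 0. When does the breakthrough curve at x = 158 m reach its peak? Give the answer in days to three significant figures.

934 days

For the 1D instantaneous-source solution, setting ∂C/∂t = 0 at fixed x gives v²t² + 2Dt − x² = 0, so t = (√(D² + v²x²) − D)/v².
√(D² + v²x²) = √(0.336² + 0.167² × 158²) = 26.39; v² = 0.027889.
t = (26.39 − 0.336)/0.027889 = 934 days (vs. the pure-advection estimate x/v = 946 d).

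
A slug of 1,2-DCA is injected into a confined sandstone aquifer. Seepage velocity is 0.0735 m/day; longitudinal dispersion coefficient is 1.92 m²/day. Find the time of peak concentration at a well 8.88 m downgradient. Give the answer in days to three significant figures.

For the 1D instantaneous-source solution, setting ∂C/∂t = 0 at fixed x gives v²t² + 2Dt − x² = 0, so t = (√(D² + v²x²) − D)/v².
√(D² + v²x²) = √(1.92² + 0.0735² × 8.88²) = 2.028; v² = 0.00540225.
t = (2.028 − 1.92)/0.00540225 = 20.0 days (vs. the pure-advection estimate x/v = 121 d).

20.0 days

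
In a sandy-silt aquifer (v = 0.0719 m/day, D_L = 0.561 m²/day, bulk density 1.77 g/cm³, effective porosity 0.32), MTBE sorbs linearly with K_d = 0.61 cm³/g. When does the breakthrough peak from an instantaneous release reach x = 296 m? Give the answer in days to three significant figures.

Retardation factor R = 1 + ρ_b·K_d/n = 1 + 1.77 × 0.61/0.32 = 4.374.
Sorption retards both mechanisms: v_R = v/R = 0.01644 m/day, D_R = D/R = 0.1283 m²/day.
Peak time from v_R²t² + 2D_R t − x² = 0: t = (√(D_R² + v_R²x²) − D_R)/v_R².
√(D_R² + v_R²x²) = √(0.1283² + 0.01644² × 296²) = 4.868; v_R² = 0.0002703.
t = (4.868 − 0.1283)/0.0002703 = 17500 days.

17500 days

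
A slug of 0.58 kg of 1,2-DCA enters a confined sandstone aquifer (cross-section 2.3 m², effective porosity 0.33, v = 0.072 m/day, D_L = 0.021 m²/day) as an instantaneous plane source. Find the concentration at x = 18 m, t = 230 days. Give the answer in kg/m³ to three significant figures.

0.0881 kg/m³

For an instantaneous plane source, C(x,t) = M/(n_e·A·√(4πDt)) · exp(−(x−vt)²/(4Dt)), with n_e·A the pore (flow) area.
Plume center vt = 0.072 × 230 = 16.56 m, so the well at 18 m is 1.44 m downgradient of the peak.
√(4πDt) = 7.791 m, giving peak height M/(n_e·A·√(4πDt)) = 0.58/(0.33 × 2.3 × 7.791) = 0.09808 kg/m³.
(x−vt)²/(4Dt) = (1.44)²/(4 × 0.021 × 230) = 0.1073; exp(−0.1073) = 0.8983.
C = 0.09808 × 0.8983 = 0.0881 kg/m³.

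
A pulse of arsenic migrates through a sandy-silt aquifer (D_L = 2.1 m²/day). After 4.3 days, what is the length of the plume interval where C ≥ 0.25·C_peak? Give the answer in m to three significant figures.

The plume is Gaussian with σ = √(2Dt) = √(2 × 2.1 × 4.3) = 4.250 m.
C/C_peak = exp(−Δx²/(2σ²)) = 0.25 ⇒ Δx = σ·√(−2 ln 0.25) = 4.250 × 1.665 = 7.076 m.
Width = 2Δx = 14.2 m.

14.2 m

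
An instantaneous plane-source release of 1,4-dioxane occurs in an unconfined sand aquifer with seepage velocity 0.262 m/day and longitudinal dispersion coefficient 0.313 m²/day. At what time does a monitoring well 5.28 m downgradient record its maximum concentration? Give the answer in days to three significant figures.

For the 1D instantaneous-source solution, setting ∂C/∂t = 0 at fixed x gives v²t² + 2Dt − x² = 0, so t = (√(D² + v²x²) − D)/v².
√(D² + v²x²) = √(0.313² + 0.262² × 5.28²) = 1.418; v² = 0.068644.
t = (1.418 − 0.313)/0.068644 = 16.1 days (vs. the pure-advection estimate x/v = 20.2 d).

16.1 days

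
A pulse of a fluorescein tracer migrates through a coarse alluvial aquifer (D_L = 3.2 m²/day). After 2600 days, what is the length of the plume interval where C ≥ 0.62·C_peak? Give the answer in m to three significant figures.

252 m

The plume is Gaussian with σ = √(2Dt) = √(2 × 3.2 × 2600) = 129.0 m.
C/C_peak = exp(−Δx²/(2σ²)) = 0.62 ⇒ Δx = σ·√(−2 ln 0.62) = 129.0 × 0.9778 = 126.1 m.
Width = 2Δx = 252 m.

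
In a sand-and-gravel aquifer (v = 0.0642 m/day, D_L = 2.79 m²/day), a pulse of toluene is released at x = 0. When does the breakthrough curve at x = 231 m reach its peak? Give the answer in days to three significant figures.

For the 1D instantaneous-source solution, setting ∂C/∂t = 0 at fixed x gives v²t² + 2Dt − x² = 0, so t = (√(D² + v²x²) − D)/v².
√(D² + v²x²) = √(2.79² + 0.0642² × 231²) = 15.09; v² = 0.00412164.
t = (15.09 − 2.79)/0.00412164 = 2980 days (vs. the pure-advection estimate x/v = 3600 d).

2980 days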